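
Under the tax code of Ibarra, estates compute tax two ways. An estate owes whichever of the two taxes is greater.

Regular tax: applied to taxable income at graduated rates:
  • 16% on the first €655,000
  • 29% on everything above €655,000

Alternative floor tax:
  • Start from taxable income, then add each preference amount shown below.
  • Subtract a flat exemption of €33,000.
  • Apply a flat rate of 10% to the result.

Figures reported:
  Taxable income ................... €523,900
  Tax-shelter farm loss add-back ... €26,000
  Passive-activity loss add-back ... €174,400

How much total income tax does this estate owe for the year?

€83,824

Alternative floor tax:
  Adjusted income: €523,900 + €26,000 + €174,400 = €724,300
  Less exemption €33,000 → base €691,300
  €691,300 × 10% = €69,130

Regular tax:
  €523,900 × 16% = €83,824

€83,824 > €69,130, so the regular tax governs.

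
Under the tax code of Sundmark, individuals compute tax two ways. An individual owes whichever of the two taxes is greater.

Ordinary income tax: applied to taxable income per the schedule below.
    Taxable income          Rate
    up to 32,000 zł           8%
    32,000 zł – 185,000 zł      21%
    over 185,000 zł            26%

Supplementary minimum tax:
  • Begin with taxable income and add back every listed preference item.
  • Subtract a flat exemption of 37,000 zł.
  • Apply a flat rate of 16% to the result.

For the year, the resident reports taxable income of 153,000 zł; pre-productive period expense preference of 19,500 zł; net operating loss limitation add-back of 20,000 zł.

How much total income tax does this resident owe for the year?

Supplementary minimum tax:
  Adjusted income: 153,000 zł + 19,500 zł + 20,000 zł = 192,500 zł
  Less exemption 37,000 zł → base 155,500 zł
  155,500 zł × 16% = 24,880 zł

Ordinary income tax:
  32,000 zł × 8% = 2,560 zł
  121,000 zł × 21% = 25,410 zł
  → 27,970 zł

27,970 zł > 24,880 zł, so the ordinary income tax governs.

27,970 zł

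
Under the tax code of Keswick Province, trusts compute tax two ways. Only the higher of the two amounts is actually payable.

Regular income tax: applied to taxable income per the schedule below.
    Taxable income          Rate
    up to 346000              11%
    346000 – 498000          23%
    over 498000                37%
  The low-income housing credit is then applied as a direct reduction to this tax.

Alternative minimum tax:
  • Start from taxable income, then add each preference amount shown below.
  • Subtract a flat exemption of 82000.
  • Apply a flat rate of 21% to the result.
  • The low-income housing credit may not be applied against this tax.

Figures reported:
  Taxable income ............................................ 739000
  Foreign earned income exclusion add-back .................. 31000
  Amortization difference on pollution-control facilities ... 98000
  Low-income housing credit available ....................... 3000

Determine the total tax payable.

Regular income tax:
  346000 × 11% = 38060
  152000 × 23% = 34960
  241000 × 37% = 89170
  → 162190
  Less low-income housing credit 3000 → 159190

Alternative minimum tax:
  Adjusted income: 739000 + 31000 + 98000 = 868000
  Less exemption 82000 → base 786000
  786000 × 21% = 165060

165060 > 159190, so the alternative minimum tax is the binding amount.

165060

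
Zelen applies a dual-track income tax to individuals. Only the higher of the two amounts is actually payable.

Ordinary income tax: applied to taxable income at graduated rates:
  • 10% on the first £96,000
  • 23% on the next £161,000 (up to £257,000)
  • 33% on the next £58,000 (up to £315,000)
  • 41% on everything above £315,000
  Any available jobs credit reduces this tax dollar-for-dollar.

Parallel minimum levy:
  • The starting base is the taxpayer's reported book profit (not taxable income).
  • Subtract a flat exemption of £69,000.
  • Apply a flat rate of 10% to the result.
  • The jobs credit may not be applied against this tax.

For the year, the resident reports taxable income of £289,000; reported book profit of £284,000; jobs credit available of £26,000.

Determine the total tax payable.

£31,190

Ordinary income tax:
  £96,000 × 10% = £9,600
  £161,000 × 23% = £37,030
  £32,000 × 33% = £10,560
  → £57,190
  Less jobs credit £26,000 → £31,190

Parallel minimum levy:
  Base (reported book profit): £284,000
  Less exemption £69,000 → base £215,000
  £215,000 × 10% = £21,500

£31,190 > £21,500, so the ordinary income tax governs.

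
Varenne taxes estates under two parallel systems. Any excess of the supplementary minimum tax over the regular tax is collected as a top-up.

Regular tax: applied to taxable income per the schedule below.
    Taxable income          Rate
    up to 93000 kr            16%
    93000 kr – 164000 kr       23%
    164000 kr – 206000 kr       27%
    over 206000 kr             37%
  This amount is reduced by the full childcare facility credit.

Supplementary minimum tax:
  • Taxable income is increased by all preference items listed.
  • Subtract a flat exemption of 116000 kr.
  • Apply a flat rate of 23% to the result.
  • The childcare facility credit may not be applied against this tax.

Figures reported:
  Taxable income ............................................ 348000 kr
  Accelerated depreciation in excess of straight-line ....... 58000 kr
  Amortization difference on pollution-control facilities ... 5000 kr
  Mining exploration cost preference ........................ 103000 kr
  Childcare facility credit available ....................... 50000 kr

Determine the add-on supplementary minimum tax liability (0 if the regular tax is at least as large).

46450 kr

Supplementary minimum tax:
  Adjusted income: 348000 kr + 58000 kr + 5000 kr + 103000 kr = 514000 kr
  Less exemption 116000 kr → base 398000 kr
  398000 kr × 23% = 91540 kr

Regular tax:
  93000 kr × 16% = 14880 kr
  71000 kr × 23% = 16330 kr
  42000 kr × 27% = 11340 kr
  142000 kr × 37% = 52540 kr
  → 95090 kr
  Less childcare facility credit 50000 kr → 45090 kr

Excess of supplementary minimum tax over regular tax: 91540 kr − 45090 kr = 46450 kr.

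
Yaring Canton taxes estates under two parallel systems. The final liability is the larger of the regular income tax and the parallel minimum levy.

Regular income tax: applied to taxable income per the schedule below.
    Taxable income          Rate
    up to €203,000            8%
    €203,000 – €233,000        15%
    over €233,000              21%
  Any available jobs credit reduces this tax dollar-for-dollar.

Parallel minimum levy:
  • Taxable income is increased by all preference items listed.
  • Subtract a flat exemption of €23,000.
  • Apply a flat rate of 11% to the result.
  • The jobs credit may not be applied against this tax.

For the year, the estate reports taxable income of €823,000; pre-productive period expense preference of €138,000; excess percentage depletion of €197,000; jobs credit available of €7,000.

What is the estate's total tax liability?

Regular income tax:
  €203,000 × 8% = €16,240
  €30,000 × 15% = €4,500
  €590,000 × 21% = €123,900
  → €144,640
  Less jobs credit €7,000 → €137,640

Parallel minimum levy:
  Adjusted income: €823,000 + €138,000 + €197,000 = €1,158,000
  Less exemption €23,000 → base €1,135,000
  €1,135,000 × 11% = €124,850

€137,640 > €124,850, so the regular income tax governs.

€137,640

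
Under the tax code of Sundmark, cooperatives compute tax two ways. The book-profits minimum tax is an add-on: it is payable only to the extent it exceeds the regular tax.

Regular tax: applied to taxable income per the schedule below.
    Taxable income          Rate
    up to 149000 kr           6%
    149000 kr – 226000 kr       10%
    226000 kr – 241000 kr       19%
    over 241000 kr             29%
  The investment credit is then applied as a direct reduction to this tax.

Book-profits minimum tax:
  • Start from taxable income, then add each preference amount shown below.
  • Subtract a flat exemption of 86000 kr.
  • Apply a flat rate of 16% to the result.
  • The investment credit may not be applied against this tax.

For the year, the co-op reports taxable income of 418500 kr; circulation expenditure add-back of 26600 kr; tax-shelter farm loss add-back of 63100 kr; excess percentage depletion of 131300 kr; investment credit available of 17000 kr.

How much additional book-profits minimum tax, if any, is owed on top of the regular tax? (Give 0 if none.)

34595 kr

Book-profits minimum tax:
  Adjusted income: 418500 kr + 26600 kr + 63100 kr + 131300 kr = 639500 kr
  Less exemption 86000 kr → base 553500 kr
  553500 kr × 16% = 88560 kr

Regular tax:
  149000 kr × 6% = 8940 kr
  77000 kr × 10% = 7700 kr
  15000 kr × 19% = 2850 kr
  177500 kr × 29% = 51475 kr
  → 70965 kr
  Less investment credit 17000 kr → 53965 kr

Excess of book-profits minimum tax over regular tax: 88560 kr − 53965 kr = 34595 kr.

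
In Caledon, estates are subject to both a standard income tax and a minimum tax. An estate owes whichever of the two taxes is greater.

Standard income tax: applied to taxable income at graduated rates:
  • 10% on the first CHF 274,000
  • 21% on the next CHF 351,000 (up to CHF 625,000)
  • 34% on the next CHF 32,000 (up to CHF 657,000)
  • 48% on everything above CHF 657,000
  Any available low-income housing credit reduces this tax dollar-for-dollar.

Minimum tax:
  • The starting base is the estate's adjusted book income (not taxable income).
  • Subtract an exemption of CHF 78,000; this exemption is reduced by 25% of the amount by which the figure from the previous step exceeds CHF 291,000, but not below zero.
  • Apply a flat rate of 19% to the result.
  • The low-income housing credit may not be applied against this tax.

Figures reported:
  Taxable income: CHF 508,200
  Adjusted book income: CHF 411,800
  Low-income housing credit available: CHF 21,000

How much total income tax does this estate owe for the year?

Standard income tax:
  CHF 274,000 × 10% = CHF 27,400
  CHF 234,200 × 21% = CHF 49,182
  → CHF 76,582
  Less low-income housing credit CHF 21,000 → CHF 55,582

Minimum tax:
  Base (adjusted book income): CHF 411,800
  Exemption: CHF 78,000 − 25% × (CHF 411,800 − CHF 291,000) = CHF 78,000 − CHF 30,200 = CHF 47,800
  Base: CHF 411,800 − CHF 47,800 = CHF 364,000
  CHF 364,000 × 19% = CHF 69,160

CHF 69,160 > CHF 55,582, so the minimum tax is the binding amount.

CHF 69,160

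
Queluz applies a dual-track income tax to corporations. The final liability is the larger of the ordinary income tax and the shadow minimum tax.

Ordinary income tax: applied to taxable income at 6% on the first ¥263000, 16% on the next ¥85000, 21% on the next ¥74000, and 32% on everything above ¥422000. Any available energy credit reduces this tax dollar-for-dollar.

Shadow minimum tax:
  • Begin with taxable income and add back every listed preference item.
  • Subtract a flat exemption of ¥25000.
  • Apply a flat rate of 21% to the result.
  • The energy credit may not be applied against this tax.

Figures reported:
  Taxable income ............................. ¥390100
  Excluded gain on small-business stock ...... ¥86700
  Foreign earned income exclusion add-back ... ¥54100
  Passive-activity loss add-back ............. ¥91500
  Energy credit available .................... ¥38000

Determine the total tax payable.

Ordinary income tax:
  ¥263000 × 6% = ¥15780
  ¥85000 × 16% = ¥13600
  ¥42100 × 21% = ¥8841
  → ¥38221
  Less energy credit ¥38000 → ¥221

Shadow minimum tax:
  Adjusted income: ¥390100 + ¥86700 + ¥54100 + ¥91500 = ¥622400
  Less exemption ¥25000 → base ¥597400
  ¥597400 × 21% = ¥125454

¥125454 > ¥221, so the shadow minimum tax is the binding amount.

¥125454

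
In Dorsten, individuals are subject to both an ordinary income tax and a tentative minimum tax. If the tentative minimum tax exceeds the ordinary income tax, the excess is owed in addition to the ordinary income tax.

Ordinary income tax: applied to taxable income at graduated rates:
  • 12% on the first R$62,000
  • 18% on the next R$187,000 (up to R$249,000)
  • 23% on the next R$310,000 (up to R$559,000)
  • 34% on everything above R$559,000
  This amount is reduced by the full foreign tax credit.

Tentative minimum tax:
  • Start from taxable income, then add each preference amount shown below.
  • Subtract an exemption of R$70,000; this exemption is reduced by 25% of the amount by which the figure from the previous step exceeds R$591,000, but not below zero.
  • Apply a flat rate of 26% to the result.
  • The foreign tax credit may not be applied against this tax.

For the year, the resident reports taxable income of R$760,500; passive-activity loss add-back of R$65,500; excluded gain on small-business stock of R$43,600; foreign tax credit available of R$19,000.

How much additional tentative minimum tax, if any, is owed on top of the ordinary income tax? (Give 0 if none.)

R$64,095

Tentative minimum tax:
  Adjusted income: R$760,500 + R$65,500 + R$43,600 = R$869,600
  Exemption: R$70,000 − 25% × (R$869,600 − R$591,000) = R$70,000 − R$69,650 = R$350
  Base: R$869,600 − R$350 = R$869,250
  R$869,250 × 26% = R$226,005

Ordinary income tax:
  R$62,000 × 12% = R$7,440
  R$187,000 × 18% = R$33,660
  R$310,000 × 23% = R$71,300
  R$201,500 × 34% = R$68,510
  → R$180,910
  Less foreign tax credit R$19,000 → R$161,910

Excess of tentative minimum tax over ordinary income tax: R$226,005 − R$161,910 = R$64,095.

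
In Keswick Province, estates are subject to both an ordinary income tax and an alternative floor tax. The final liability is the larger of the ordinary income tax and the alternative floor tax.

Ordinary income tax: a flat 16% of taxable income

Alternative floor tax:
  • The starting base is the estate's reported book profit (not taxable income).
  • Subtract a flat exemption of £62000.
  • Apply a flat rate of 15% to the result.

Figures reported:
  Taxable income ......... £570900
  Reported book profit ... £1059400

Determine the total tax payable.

Ordinary income tax:
  £570900 × 16% = £91344

Alternative floor tax:
  Base (reported book profit): £1059400
  Less exemption £62000 → base £997400
  £997400 × 15% = £149610

£149610 > £91344, so the alternative floor tax is the binding amount.

£149610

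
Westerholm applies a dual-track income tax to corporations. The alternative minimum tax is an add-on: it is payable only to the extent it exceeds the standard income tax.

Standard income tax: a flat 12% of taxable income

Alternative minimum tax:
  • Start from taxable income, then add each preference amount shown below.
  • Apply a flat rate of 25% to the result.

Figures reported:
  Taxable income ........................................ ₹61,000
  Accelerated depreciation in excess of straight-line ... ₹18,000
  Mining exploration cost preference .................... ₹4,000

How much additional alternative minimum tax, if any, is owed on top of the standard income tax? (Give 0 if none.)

₹13,430

Alternative minimum tax:
  Adjusted income: ₹61,000 + ₹18,000 + ₹4,000 = ₹83,000
  ₹83,000 × 25% = ₹20,750

Standard income tax:
  ₹61,000 × 12% = ₹7,320

Excess of alternative minimum tax over standard income tax: ₹20,750 − ₹7,320 = ₹13,430.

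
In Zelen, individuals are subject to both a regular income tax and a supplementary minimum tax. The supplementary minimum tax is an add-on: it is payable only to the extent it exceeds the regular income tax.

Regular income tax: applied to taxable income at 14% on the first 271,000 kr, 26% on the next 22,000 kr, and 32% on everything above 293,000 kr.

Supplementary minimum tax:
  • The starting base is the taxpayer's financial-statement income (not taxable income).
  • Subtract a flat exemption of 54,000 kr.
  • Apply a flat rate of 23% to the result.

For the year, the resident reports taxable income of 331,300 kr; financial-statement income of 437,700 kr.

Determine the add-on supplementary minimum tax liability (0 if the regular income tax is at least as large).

32,335 kr

Regular income tax:
  271,000 kr × 14% = 37,940 kr
  22,000 kr × 26% = 5,720 kr
  38,300 kr × 32% = 12,256 kr
  → 55,916 kr

Supplementary minimum tax:
  Base (financial-statement income): 437,700 kr
  Less exemption 54,000 kr → base 383,700 kr
  383,700 kr × 23% = 88,251 kr

Excess of supplementary minimum tax over regular income tax: 88,251 kr − 55,916 kr = 32,335 kr.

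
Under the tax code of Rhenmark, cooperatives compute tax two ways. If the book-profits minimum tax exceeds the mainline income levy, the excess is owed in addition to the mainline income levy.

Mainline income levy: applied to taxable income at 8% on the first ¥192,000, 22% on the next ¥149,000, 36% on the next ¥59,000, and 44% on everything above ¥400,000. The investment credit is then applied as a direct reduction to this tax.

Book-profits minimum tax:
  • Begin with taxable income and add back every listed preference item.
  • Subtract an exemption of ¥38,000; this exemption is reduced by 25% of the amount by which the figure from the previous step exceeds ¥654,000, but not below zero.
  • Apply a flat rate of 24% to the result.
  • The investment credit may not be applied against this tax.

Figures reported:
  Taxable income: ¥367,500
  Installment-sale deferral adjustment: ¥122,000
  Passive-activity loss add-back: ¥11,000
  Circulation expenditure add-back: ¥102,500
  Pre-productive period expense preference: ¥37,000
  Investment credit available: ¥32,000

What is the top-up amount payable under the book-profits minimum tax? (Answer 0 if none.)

Book-profits minimum tax:
  Adjusted income: ¥367,500 + ¥122,000 + ¥11,000 + ¥102,500 + ¥37,000 = ¥640,000
  Exemption: ¥640,000 ≤ ¥654,000, so full ¥38,000 applies
  Base: ¥640,000 − ¥38,000 = ¥602,000
  ¥602,000 × 24% = ¥144,480

Mainline income levy:
  ¥192,000 × 8% = ¥15,360
  ¥149,000 × 22% = ¥32,780
  ¥26,500 × 36% = ¥9,540
  → ¥57,680
  Less investment credit ¥32,000 → ¥25,680

Excess of book-profits minimum tax over mainline income levy: ¥144,480 − ¥25,680 = ¥118,800.

¥118,800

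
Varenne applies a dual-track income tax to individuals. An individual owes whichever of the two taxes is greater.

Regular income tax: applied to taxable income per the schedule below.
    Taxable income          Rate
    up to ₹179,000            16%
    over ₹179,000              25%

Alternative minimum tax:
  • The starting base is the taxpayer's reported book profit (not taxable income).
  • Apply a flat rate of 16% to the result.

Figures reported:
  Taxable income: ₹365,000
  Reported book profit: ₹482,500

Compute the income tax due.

Alternative minimum tax:
  Base (reported book profit): ₹482,500
  ₹482,500 × 16% = ₹77,200

Regular income tax:
  ₹179,000 × 16% = ₹28,640
  ₹186,000 × 25% = ₹46,500
  → ₹75,140

₹77,200 > ₹75,140, so the alternative minimum tax is the binding amount.

₹77,200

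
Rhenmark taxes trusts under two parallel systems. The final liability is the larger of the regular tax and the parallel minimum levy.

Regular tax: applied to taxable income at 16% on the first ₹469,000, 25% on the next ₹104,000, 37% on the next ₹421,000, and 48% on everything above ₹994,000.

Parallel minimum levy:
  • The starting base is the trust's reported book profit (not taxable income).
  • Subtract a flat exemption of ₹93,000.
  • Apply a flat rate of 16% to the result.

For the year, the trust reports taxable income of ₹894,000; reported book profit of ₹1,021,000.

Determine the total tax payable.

Regular tax:
  ₹469,000 × 16% = ₹75,040
  ₹104,000 × 25% = ₹26,000
  ₹321,000 × 37% = ₹118,770
  → ₹219,810

Parallel minimum levy:
  Base (reported book profit): ₹1,021,000
  Less exemption ₹93,000 → base ₹928,000
  ₹928,000 × 16% = ₹148,480

₹219,810 > ₹148,480, so the regular tax governs.

₹219,810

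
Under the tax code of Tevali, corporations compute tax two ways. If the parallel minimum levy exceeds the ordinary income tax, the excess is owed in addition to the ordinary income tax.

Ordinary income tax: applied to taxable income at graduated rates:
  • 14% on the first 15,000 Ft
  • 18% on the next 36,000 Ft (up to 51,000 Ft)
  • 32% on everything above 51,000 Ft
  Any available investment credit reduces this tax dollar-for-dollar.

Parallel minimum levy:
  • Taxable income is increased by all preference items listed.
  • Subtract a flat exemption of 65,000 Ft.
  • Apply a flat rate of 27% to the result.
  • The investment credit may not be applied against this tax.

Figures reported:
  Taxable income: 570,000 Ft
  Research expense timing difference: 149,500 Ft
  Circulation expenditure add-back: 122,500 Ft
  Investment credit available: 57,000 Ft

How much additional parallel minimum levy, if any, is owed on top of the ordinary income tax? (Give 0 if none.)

92,130 Ft

Parallel minimum levy:
  Adjusted income: 570,000 Ft + 149,500 Ft + 122,500 Ft = 842,000 Ft
  Less exemption 65,000 Ft → base 777,000 Ft
  777,000 Ft × 27% = 209,790 Ft

Ordinary income tax:
  15,000 Ft × 14% = 2,100 Ft
  36,000 Ft × 18% = 6,480 Ft
  519,000 Ft × 32% = 166,080 Ft
  → 174,660 Ft
  Less investment credit 57,000 Ft → 117,660 Ft

Excess of parallel minimum levy over ordinary income tax: 209,790 Ft − 117,660 Ft = 92,130 Ft.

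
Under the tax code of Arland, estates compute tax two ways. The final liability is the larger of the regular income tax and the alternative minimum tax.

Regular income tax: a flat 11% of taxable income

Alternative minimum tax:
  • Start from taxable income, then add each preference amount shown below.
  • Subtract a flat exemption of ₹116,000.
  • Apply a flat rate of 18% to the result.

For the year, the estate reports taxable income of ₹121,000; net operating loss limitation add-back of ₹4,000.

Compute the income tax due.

Alternative minimum tax:
  Adjusted income: ₹121,000 + ₹4,000 = ₹125,000
  Less exemption ₹116,000 → base ₹9,000
  ₹9,000 × 18% = ₹1,620

Regular income tax:
  ₹121,000 × 11% = ₹13,310

₹13,310 > ₹1,620, so the regular income tax governs.

₹13,310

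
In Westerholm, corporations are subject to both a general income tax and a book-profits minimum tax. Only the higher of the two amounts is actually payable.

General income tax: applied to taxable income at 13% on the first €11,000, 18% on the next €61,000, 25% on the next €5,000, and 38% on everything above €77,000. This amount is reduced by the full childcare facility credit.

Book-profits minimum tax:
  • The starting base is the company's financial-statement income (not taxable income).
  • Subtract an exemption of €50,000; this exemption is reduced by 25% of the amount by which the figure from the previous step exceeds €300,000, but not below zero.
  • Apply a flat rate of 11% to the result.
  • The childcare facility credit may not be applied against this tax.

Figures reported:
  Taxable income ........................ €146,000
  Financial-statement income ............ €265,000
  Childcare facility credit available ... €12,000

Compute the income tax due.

€27,880

General income tax:
  €11,000 × 13% = €1,430
  €61,000 × 18% = €10,980
  €5,000 × 25% = €1,250
  €69,000 × 38% = €26,220
  → €39,880
  Less childcare facility credit €12,000 → €27,880

Book-profits minimum tax:
  Base (financial-statement income): €265,000
  Exemption: €265,000 ≤ €300,000, so full €50,000 applies
  Base: €265,000 − €50,000 = €215,000
  €215,000 × 11% = €23,650

€27,880 > €23,650, so the general income tax governs.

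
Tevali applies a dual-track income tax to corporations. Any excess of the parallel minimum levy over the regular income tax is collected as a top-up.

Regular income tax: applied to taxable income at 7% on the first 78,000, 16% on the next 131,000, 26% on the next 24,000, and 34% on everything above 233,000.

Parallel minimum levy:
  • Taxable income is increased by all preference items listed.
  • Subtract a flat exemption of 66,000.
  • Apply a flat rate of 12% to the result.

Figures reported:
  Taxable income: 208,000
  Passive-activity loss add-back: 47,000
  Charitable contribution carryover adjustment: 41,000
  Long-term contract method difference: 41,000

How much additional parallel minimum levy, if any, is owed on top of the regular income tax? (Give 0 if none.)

6,260

Regular income tax:
  78,000 × 7% = 5,460
  130,000 × 16% = 20,800
  → 26,260

Parallel minimum levy:
  Adjusted income: 208,000 + 47,000 + 41,000 + 41,000 = 337,000
  Less exemption 66,000 → base 271,000
  271,000 × 12% = 32,520

Excess of parallel minimum levy over regular income tax: 32,520 − 26,260 = 6,260.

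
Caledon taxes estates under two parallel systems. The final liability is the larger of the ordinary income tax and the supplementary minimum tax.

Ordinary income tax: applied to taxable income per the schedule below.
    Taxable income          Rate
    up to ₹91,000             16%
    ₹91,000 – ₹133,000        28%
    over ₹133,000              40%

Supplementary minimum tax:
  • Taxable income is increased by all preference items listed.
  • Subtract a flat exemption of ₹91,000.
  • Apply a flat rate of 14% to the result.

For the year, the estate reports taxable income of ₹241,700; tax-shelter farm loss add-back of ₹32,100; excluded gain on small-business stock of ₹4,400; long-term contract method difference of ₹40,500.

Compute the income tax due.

Supplementary minimum tax:
  Adjusted income: ₹241,700 + ₹32,100 + ₹4,400 + ₹40,500 = ₹318,700
  Less exemption ₹91,000 → base ₹227,700
  ₹227,700 × 14% = ₹31,878

Ordinary income tax:
  ₹91,000 × 16% = ₹14,560
  ₹42,000 × 28% = ₹11,760
  ₹108,700 × 40% = ₹43,480
  → ₹69,800

₹69,800 > ₹31,878, so the ordinary income tax governs.

₹69,800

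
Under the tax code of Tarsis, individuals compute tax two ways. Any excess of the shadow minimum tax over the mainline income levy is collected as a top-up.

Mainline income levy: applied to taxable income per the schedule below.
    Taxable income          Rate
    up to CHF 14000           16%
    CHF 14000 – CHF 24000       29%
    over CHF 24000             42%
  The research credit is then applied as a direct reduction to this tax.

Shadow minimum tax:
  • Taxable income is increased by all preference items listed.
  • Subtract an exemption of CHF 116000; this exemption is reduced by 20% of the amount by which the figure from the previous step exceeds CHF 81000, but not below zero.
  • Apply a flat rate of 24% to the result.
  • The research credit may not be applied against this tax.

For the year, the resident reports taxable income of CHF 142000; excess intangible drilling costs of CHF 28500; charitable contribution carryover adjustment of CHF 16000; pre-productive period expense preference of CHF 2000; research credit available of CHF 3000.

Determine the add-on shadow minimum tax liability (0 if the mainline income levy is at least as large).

Mainline income levy:
  CHF 14000 × 16% = CHF 2240
  CHF 10000 × 29% = CHF 2900
  CHF 118000 × 42% = CHF 49560
  → CHF 54700
  Less research credit CHF 3000 → CHF 51700

Shadow minimum tax:
  Adjusted income: CHF 142000 + CHF 28500 + CHF 16000 + CHF 2000 = CHF 188500
  Exemption: CHF 116000 − 20% × (CHF 188500 − CHF 81000) = CHF 116000 − CHF 21500 = CHF 94500
  Base: CHF 188500 − CHF 94500 = CHF 94000
  CHF 94000 × 24% = CHF 22560

CHF 22560 ≤ CHF 51700, so no add-on is due.

CHF 0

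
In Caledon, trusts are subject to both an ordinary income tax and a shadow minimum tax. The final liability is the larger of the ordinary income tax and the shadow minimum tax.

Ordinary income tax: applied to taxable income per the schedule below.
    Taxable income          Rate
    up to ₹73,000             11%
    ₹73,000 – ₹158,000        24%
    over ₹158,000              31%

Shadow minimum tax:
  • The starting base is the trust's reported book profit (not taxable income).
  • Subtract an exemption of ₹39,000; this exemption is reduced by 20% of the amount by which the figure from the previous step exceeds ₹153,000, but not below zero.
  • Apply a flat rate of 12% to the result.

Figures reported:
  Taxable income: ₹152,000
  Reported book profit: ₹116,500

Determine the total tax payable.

Shadow minimum tax:
  Base (reported book profit): ₹116,500
  Exemption: ₹116,500 ≤ ₹153,000, so full ₹39,000 applies
  Base: ₹116,500 − ₹39,000 = ₹77,500
  ₹77,500 × 12% = ₹9,300

Ordinary income tax:
  ₹73,000 × 11% = ₹8,030
  ₹79,000 × 24% = ₹18,960
  → ₹26,990

₹26,990 > ₹9,300, so the ordinary income tax governs.

₹26,990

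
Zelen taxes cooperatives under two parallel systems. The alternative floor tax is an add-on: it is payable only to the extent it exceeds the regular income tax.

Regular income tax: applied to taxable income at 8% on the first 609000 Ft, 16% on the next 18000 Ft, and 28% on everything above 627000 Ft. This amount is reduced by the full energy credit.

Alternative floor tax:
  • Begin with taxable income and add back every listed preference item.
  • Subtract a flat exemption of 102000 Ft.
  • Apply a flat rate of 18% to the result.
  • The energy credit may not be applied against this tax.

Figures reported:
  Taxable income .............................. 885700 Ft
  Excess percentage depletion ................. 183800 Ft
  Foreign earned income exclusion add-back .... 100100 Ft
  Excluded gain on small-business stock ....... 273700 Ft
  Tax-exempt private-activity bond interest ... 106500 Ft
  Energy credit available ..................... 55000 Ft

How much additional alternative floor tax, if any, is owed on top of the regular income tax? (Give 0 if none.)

191568 Ft

Regular income tax:
  609000 Ft × 8% = 48720 Ft
  18000 Ft × 16% = 2880 Ft
  258700 Ft × 28% = 72436 Ft
  → 124036 Ft
  Less energy credit 55000 Ft → 69036 Ft

Alternative floor tax:
  Adjusted income: 885700 Ft + 183800 Ft + 100100 Ft + 273700 Ft + 106500 Ft = 1549800 Ft
  Less exemption 102000 Ft → base 1447800 Ft
  1447800 Ft × 18% = 260604 Ft

Excess of alternative floor tax over regular income tax: 260604 Ft − 69036 Ft = 191568 Ft.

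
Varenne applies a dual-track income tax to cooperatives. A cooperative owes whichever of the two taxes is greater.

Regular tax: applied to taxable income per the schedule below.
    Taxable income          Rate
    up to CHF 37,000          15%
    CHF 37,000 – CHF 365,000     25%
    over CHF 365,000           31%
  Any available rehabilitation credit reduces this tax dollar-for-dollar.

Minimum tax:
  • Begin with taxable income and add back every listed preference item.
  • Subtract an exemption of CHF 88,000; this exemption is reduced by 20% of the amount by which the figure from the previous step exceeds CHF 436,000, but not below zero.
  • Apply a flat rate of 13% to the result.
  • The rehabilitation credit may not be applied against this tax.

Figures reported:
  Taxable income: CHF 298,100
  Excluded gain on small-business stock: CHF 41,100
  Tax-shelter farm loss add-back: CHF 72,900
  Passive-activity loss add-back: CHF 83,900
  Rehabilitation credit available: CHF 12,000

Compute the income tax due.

Minimum tax:
  Adjusted income: CHF 298,100 + CHF 41,100 + CHF 72,900 + CHF 83,900 = CHF 496,000
  Exemption: CHF 88,000 − 20% × (CHF 496,000 − CHF 436,000) = CHF 88,000 − CHF 12,000 = CHF 76,000
  Base: CHF 496,000 − CHF 76,000 = CHF 420,000
  CHF 420,000 × 13% = CHF 54,600

Regular tax:
  CHF 37,000 × 15% = CHF 5,550
  CHF 261,100 × 25% = CHF 65,275
  → CHF 70,825
  Less rehabilitation credit CHF 12,000 → CHF 58,825

CHF 58,825 > CHF 54,600, so the regular tax governs.

CHF 58,825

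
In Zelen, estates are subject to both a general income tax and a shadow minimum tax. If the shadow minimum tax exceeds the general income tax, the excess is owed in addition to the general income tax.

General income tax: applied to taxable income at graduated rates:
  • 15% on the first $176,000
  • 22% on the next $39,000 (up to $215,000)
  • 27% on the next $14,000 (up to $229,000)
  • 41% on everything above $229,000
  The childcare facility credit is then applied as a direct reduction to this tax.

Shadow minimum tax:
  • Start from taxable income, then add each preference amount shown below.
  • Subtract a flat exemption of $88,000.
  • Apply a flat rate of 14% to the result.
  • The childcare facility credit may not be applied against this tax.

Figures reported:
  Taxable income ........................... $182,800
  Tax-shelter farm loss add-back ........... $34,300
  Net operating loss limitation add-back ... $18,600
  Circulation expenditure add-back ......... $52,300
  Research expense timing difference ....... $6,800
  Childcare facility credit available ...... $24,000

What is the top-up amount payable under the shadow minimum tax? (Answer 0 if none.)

$25,056

Shadow minimum tax:
  Adjusted income: $182,800 + $34,300 + $18,600 + $52,300 + $6,800 = $294,800
  Less exemption $88,000 → base $206,800
  $206,800 × 14% = $28,952

General income tax:
  $176,000 × 15% = $26,400
  $6,800 × 22% = $1,496
  → $27,896
  Less childcare facility credit $24,000 → $3,896

Excess of shadow minimum tax over general income tax: $28,952 − $3,896 = $25,056.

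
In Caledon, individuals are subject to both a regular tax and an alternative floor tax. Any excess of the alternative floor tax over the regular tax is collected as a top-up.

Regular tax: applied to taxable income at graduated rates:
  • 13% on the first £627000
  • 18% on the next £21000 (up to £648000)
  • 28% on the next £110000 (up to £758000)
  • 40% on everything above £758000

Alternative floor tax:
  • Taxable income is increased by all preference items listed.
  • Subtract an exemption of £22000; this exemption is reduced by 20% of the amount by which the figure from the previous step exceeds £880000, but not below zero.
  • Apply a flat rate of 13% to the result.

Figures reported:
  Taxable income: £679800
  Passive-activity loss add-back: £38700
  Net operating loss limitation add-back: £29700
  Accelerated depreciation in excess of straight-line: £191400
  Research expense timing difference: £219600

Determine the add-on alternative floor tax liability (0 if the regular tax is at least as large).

Alternative floor tax:
  Adjusted income: £679800 + £38700 + £29700 + £191400 + £219600 = £1159200
  Exemption: 20% × (£1159200 − £880000) = £55840 ≥ £22000, so the exemption is fully phased out
  Base: £1159200 − £0 = £1159200
  £1159200 × 13% = £150696

Regular tax:
  £627000 × 13% = £81510
  £21000 × 18% = £3780
  £31800 × 28% = £8904
  → £94194

Excess of alternative floor tax over regular tax: £150696 − £94194 = £56502.

£56502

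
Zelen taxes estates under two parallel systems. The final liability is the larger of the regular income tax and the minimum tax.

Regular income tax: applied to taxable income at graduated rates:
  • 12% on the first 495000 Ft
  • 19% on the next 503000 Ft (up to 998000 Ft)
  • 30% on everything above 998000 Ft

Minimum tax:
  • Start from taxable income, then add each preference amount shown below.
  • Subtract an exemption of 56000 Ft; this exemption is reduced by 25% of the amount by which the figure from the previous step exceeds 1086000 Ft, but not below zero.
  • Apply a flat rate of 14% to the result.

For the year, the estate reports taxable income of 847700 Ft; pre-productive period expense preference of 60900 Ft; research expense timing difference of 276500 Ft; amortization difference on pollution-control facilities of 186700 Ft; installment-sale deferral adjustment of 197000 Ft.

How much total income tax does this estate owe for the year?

Regular income tax:
  495000 Ft × 12% = 59400 Ft
  352700 Ft × 19% = 67013 Ft
  → 126413 Ft

Minimum tax:
  Adjusted income: 847700 Ft + 60900 Ft + 276500 Ft + 186700 Ft + 197000 Ft = 1568800 Ft
  Exemption: 25% × (1568800 Ft − 1086000 Ft) = 120700 Ft ≥ 56000 Ft, so the exemption is fully phased out
  Base: 1568800 Ft − 0 Ft = 1568800 Ft
  1568800 Ft × 14% = 219632 Ft

219632 Ft > 126413 Ft, so the minimum tax is the binding amount.

219632 Ft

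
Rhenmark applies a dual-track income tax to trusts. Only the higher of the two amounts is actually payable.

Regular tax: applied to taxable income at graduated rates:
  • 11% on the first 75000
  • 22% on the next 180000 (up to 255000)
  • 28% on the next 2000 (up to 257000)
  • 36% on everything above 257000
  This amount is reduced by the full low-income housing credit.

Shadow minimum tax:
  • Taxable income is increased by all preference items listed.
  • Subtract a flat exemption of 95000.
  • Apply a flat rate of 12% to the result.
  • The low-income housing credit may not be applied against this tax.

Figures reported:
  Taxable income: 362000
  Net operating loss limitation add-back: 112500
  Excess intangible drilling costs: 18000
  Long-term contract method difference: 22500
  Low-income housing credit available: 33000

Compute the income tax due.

53210

Regular tax:
  75000 × 11% = 8250
  180000 × 22% = 39600
  2000 × 28% = 560
  105000 × 36% = 37800
  → 86210
  Less low-income housing credit 33000 → 53210

Shadow minimum tax:
  Adjusted income: 362000 + 112500 + 18000 + 22500 = 515000
  Less exemption 95000 → base 420000
  420000 × 12% = 50400

53210 > 50400, so the regular tax governs.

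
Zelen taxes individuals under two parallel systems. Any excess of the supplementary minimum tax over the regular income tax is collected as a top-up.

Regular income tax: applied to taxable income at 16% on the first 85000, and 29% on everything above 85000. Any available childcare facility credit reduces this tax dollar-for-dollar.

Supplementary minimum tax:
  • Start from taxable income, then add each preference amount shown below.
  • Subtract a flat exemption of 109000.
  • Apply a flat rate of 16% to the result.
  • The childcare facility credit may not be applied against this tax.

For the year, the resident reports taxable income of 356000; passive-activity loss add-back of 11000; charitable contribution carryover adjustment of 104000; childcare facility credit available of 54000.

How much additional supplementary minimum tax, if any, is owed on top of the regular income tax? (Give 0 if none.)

19730

Supplementary minimum tax:
  Adjusted income: 356000 + 11000 + 104000 = 471000
  Less exemption 109000 → base 362000
  362000 × 16% = 57920

Regular income tax:
  85000 × 16% = 13600
  271000 × 29% = 78590
  → 92190
  Less childcare facility credit 54000 → 38190

Excess of supplementary minimum tax over regular income tax: 57920 − 38190 = 19730.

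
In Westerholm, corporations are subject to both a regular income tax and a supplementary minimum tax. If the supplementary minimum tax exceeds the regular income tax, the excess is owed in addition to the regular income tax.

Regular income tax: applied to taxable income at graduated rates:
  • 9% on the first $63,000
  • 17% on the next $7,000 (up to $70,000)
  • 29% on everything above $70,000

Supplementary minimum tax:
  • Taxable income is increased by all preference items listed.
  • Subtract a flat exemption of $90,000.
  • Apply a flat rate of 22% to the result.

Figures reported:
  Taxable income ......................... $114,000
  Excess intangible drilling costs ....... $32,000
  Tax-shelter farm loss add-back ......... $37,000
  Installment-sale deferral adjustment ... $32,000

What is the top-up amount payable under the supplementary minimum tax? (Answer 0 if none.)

Supplementary minimum tax:
  Adjusted income: $114,000 + $32,000 + $37,000 + $32,000 = $215,000
  Less exemption $90,000 → base $125,000
  $125,000 × 22% = $27,500

Regular income tax:
  $63,000 × 9% = $5,670
  $7,000 × 17% = $1,190
  $44,000 × 29% = $12,760
  → $19,620

Excess of supplementary minimum tax over regular income tax: $27,500 − $19,620 = $7,880.

$7,880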